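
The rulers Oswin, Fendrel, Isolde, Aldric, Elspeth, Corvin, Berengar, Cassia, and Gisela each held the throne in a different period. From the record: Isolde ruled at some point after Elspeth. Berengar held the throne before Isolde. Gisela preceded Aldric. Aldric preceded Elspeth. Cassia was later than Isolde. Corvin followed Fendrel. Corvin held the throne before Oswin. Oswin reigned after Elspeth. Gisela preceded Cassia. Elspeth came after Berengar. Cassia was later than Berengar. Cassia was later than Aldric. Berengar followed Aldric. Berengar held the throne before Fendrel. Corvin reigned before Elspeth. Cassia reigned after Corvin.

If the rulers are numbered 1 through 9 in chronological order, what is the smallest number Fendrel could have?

4

Aldric, Berengar, and Gisela must all come before Fendrel — 3 forced predecessors.
Nothing else is forced ahead of Fendrel, so their earliest slot is position 3 + 1 = 4.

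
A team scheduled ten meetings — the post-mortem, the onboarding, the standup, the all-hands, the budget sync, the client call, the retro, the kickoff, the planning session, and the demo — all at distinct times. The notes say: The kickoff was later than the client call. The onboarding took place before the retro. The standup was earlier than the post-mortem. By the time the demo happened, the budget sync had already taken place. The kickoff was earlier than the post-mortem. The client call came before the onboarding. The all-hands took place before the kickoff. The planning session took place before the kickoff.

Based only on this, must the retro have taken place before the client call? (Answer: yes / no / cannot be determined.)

no

Tracing the constraints gives the client call → the onboarding → the retro, so the client call must come before the retro.
That means the retro cannot be before the client call.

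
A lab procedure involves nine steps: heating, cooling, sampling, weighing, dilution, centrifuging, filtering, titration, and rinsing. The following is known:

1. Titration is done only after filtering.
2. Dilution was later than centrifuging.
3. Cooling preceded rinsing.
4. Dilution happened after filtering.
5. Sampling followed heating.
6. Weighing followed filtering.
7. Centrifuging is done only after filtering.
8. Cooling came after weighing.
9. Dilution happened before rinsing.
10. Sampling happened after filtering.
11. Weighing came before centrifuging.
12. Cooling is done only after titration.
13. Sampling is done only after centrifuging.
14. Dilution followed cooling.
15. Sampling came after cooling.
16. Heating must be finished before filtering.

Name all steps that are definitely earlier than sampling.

Directly stated before sampling: centrifuging, cooling, filtering, and heating.
Titration reaches sampling via titration → cooling → sampling.
Weighing reaches sampling via weighing → centrifuging → sampling.
No chain forces dilution (or any of the others) ahead of sampling.

centrifuging, cooling, filtering, heating, titration, weighing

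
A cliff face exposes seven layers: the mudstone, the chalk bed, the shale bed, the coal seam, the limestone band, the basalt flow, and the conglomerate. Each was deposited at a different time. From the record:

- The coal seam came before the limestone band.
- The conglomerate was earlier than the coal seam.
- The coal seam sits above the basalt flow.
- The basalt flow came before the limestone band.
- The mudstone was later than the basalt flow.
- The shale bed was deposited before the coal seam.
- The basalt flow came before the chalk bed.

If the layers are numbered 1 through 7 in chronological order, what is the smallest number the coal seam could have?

4

The basalt flow, the conglomerate, and the shale bed must all come before the coal seam — 3 forced predecessors.
Nothing else is forced ahead of the coal seam, so its earliest slot is position 3 + 1 = 4.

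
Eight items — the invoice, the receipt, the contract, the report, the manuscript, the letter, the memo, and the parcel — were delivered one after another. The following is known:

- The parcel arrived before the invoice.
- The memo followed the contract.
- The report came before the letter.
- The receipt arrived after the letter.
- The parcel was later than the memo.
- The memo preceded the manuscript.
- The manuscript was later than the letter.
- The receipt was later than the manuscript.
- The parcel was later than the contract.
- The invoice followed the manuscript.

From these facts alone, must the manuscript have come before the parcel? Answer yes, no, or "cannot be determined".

No chain of stated constraints runs from the manuscript to the parcel, and none runs from the parcel to the manuscript either.
So the relative order of the manuscript and the parcel is not fixed by the given facts.

cannot be determined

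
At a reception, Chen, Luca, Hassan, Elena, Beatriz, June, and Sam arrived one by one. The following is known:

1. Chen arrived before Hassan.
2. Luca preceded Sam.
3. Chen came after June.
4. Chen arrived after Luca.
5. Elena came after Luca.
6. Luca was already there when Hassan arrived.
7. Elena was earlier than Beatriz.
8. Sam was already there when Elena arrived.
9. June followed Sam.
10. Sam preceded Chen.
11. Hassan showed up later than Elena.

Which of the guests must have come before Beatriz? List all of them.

Elena, Luca, Sam

Directly stated before Beatriz: Elena.
Luca reaches Beatriz via Luca → Elena → Beatriz.
Sam reaches Beatriz via Sam → Elena → Beatriz.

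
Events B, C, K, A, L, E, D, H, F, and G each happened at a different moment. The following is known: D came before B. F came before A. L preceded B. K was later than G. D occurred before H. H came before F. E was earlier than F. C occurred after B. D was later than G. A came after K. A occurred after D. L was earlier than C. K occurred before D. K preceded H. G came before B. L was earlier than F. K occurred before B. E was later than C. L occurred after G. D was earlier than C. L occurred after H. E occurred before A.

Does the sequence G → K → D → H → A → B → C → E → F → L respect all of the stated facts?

no

The constraints require F before A, but in the proposed sequence A appears ahead of F. That one violation is enough.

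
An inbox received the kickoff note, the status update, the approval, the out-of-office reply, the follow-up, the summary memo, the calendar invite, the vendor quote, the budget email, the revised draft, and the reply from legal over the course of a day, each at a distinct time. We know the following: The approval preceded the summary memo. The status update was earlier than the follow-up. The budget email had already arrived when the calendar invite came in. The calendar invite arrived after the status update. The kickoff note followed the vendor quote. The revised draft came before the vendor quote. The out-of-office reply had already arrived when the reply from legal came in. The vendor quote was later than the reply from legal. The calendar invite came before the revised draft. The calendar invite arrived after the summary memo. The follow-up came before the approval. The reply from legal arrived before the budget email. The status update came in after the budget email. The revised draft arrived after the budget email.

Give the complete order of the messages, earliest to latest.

The constraints fix every adjacent pair, so only one ordering works:
the out-of-office reply → the reply from legal → the budget email → the status update → the follow-up → the approval → the summary memo → the calendar invite → the revised draft → the vendor quote → the kickoff note.

the out-of-office reply, the reply from legal, the budget email, the status update, the follow-up, the approval, the summary memo, the calendar invite, the revised draft, the vendor quote, the kickoff note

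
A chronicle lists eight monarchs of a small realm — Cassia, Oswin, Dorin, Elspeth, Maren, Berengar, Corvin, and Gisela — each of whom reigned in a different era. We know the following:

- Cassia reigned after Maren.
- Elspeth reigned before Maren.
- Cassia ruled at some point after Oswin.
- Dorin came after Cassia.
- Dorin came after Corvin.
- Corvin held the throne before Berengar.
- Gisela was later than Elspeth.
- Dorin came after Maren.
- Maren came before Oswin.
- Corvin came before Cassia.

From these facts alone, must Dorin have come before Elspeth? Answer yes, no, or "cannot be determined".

no

Tracing the constraints gives Elspeth → Maren → Dorin, so Elspeth must come before Dorin.
That means Dorin cannot be before Elspeth.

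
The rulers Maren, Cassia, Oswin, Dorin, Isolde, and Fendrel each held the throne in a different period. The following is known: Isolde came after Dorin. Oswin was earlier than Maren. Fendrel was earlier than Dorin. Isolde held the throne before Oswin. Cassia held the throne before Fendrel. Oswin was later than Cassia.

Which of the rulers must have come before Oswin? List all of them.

Cassia, Dorin, Fendrel, Isolde

Directly stated before Oswin: Cassia and Isolde.
Dorin reaches Oswin via Dorin → Isolde → Oswin.
Fendrel reaches Oswin via Fendrel → Dorin → Isolde → Oswin.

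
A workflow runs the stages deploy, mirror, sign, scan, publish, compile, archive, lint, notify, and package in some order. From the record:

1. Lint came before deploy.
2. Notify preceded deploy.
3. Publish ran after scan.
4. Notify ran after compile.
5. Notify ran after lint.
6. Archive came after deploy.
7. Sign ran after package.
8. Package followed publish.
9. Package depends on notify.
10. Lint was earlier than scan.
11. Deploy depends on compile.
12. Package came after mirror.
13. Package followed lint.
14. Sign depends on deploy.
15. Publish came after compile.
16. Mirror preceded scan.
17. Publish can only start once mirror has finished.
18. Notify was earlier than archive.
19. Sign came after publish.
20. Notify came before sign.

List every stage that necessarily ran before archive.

compile, deploy, lint, notify

Directly stated before archive: deploy and notify.
Compile reaches archive via compile → deploy → archive.
Lint reaches archive via lint → notify → archive.
No chain forces sign (or any of the others) ahead of archive.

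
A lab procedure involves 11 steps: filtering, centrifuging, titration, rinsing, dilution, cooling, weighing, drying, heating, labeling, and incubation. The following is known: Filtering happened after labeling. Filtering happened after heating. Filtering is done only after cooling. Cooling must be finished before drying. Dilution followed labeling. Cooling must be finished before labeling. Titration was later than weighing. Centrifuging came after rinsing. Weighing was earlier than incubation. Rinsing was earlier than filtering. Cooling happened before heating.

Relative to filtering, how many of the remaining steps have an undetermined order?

Forced before filtering: cooling, heating, labeling, and rinsing.
That leaves centrifuging, dilution, drying, incubation, titration, and weighing with no forced order relative to filtering — 6.

6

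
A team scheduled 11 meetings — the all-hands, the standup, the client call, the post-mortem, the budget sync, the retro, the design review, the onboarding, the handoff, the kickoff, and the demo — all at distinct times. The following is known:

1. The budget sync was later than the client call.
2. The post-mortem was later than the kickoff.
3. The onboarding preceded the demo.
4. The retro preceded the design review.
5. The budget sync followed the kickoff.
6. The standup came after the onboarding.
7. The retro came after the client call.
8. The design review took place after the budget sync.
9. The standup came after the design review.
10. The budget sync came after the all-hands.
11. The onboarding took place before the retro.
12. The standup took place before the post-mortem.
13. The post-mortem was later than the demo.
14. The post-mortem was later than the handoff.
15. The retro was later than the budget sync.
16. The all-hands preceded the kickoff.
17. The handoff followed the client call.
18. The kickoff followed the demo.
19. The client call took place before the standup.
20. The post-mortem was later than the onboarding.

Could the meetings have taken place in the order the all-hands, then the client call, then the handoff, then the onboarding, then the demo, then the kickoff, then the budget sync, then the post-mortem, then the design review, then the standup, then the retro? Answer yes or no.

no

The constraints require the retro before the design review, but in the proposed sequence the design review appears ahead of the retro. That one violation is enough.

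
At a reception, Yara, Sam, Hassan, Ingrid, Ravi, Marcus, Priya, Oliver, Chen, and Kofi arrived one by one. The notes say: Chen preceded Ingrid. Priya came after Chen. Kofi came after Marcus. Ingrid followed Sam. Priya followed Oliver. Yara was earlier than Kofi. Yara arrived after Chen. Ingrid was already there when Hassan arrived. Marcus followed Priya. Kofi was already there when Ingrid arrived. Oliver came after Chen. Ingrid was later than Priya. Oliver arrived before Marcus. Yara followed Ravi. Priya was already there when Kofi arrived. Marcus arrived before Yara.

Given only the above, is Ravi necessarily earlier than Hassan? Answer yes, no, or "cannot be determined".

Chain the constraints: Ravi → Yara → Kofi → Ingrid → Hassan. Each link is directly stated, so Ravi comes before Hassan.

yes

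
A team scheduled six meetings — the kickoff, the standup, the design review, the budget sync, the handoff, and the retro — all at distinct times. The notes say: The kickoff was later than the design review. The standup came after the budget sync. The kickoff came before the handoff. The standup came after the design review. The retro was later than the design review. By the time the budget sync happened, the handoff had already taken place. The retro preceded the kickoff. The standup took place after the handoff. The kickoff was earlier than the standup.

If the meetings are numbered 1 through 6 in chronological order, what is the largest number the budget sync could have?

The budget sync must come before the standup — 1 meeting forced after it.
Everything else can be placed before the budget sync in some valid order, so the budget sync can sit as late as position 6 − 1 = 5.

5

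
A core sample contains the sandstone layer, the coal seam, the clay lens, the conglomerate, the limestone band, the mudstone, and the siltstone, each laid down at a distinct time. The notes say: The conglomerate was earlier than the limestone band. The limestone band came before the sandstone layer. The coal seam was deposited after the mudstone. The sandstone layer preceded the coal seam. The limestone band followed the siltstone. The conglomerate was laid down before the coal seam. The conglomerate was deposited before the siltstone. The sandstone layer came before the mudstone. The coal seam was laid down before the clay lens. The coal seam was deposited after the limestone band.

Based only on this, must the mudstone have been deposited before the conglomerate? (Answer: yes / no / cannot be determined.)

no

Tracing the constraints gives the conglomerate → the limestone band → the sandstone layer → the mudstone, so the conglomerate must come before the mudstone.
That means the mudstone cannot be before the conglomerate.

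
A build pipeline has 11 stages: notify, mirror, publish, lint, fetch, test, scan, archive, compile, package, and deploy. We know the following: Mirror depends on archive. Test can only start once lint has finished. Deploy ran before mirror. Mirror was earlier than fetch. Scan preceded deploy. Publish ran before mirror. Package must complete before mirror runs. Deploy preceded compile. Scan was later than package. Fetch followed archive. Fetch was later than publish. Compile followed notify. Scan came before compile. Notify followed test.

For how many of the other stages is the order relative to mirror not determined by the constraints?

4

Forced before mirror: archive, deploy, package, publish, and scan; forced after mirror: fetch.
That leaves compile, lint, notify, and test with no forced order relative to mirror — 4.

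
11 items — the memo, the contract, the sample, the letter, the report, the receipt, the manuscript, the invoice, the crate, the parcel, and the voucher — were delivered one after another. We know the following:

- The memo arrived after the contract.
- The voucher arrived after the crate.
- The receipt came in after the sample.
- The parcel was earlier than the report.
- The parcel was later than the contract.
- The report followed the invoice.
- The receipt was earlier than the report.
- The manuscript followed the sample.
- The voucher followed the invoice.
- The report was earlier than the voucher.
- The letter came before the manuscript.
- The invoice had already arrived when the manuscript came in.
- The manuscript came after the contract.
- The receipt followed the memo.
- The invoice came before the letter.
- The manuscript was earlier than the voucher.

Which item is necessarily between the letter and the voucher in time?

Tracing the constraints gives the letter → the manuscript → the voucher, so the manuscript sits after the letter and before the voucher.
No other item is forced both after the letter and before the voucher.

the manuscript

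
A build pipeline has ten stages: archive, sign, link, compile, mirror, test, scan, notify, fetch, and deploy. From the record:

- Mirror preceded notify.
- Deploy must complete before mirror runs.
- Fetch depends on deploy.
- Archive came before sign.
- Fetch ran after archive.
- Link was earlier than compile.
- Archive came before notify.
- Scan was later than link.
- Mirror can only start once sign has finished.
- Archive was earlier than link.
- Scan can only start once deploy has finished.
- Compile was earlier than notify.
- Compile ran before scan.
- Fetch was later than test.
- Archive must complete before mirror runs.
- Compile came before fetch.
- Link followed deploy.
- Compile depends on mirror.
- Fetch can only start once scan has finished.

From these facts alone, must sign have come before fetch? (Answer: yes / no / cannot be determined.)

Chain the constraints: sign → mirror → compile → fetch. Each link is directly stated, so sign comes before fetch.

yes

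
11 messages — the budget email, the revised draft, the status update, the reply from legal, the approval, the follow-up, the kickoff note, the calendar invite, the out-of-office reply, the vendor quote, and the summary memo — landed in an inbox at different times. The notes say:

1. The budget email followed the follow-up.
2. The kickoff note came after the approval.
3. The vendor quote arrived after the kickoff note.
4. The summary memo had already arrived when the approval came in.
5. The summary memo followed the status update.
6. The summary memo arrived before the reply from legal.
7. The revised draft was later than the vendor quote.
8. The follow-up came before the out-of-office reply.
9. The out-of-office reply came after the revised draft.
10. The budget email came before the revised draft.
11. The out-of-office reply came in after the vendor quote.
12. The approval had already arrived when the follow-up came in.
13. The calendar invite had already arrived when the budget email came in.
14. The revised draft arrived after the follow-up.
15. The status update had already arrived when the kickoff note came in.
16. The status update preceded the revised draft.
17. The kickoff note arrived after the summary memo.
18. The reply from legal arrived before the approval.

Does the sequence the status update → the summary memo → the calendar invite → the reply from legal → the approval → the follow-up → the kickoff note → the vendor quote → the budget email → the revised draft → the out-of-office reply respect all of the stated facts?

Check each stated constraint against the proposed order — e.g. the status update is ahead of the kickoff note; the status update is ahead of the revised draft. Every pair is in the required order; nothing is violated.

yes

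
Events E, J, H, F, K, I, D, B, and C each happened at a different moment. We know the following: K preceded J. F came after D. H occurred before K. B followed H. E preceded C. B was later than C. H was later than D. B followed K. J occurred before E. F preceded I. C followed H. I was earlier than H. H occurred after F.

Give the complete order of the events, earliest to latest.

D, F, I, H, K, J, E, C, B

The constraints fix every adjacent pair, so only one ordering works:
D → F → I → H → K → J → E → C → B.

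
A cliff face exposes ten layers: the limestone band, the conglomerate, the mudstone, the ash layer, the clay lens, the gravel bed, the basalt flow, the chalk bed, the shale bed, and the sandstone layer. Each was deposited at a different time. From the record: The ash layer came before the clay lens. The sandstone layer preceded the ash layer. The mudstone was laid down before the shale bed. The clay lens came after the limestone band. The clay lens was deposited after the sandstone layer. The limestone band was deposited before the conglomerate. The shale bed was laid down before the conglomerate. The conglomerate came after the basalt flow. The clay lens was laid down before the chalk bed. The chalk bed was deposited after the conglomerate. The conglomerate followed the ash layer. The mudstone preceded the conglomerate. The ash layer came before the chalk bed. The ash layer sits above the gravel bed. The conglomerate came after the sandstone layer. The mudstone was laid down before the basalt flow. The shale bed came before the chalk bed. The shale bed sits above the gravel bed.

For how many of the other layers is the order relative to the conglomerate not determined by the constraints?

Forced before the conglomerate: the ash layer, the basalt flow, the gravel bed, the limestone band, the mudstone, the sandstone layer, and the shale bed; forced after the conglomerate: the chalk bed.
That leaves the clay lens with no forced order relative to the conglomerate — 1.

1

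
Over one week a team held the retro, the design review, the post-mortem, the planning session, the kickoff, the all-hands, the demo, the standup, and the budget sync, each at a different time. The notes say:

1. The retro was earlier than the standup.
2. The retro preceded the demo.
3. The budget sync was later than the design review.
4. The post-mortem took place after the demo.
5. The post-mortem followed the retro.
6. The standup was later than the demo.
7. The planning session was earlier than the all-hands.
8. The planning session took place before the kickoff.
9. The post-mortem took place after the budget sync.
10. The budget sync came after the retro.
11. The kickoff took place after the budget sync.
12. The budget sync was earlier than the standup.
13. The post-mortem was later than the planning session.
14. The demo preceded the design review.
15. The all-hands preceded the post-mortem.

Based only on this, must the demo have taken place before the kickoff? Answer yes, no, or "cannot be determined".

yes

Chain the constraints: the demo → the design review → the budget sync → the kickoff. Each link is directly stated, so the demo comes before the kickoff.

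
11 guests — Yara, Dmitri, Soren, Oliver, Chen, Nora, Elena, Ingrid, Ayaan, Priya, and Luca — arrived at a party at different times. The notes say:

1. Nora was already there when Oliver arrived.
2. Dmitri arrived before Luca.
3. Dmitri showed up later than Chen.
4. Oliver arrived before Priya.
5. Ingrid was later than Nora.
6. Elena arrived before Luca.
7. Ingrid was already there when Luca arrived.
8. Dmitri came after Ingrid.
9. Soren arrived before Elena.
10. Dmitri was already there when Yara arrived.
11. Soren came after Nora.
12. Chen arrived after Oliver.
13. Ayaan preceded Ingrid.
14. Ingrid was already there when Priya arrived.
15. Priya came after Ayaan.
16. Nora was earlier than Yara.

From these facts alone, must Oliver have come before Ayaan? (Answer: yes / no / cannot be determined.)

cannot be determined

No chain of stated constraints runs from Oliver to Ayaan, and none runs from Ayaan to Oliver either.
So the relative order of Oliver and Ayaan is not fixed by the given facts.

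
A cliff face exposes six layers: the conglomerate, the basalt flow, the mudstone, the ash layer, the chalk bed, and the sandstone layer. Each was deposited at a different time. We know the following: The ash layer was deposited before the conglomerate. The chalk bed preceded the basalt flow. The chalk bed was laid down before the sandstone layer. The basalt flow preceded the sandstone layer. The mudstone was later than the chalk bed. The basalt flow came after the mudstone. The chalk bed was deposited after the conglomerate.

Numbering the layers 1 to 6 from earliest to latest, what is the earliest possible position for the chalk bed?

The ash layer and the conglomerate must both come before the chalk bed — 2 forced predecessors.
Nothing else is forced ahead of the chalk bed, so its earliest slot is position 2 + 1 = 3.

3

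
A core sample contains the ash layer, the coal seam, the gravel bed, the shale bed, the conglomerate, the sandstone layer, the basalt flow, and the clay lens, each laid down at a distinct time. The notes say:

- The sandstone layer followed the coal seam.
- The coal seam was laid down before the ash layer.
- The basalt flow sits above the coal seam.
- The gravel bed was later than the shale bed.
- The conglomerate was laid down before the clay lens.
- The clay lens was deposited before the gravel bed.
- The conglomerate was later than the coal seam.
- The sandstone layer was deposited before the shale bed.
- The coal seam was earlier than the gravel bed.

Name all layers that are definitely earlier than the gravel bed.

Directly stated before the gravel bed: the clay lens, the coal seam, and the shale bed.
The conglomerate reaches the gravel bed via the conglomerate → the clay lens → the gravel bed.
The sandstone layer reaches the gravel bed via the sandstone layer → the shale bed → the gravel bed.
No chain forces the ash layer (or any of the others) ahead of the gravel bed.

the clay lens, the coal seam, the conglomerate, the sandstone layer, the shale bed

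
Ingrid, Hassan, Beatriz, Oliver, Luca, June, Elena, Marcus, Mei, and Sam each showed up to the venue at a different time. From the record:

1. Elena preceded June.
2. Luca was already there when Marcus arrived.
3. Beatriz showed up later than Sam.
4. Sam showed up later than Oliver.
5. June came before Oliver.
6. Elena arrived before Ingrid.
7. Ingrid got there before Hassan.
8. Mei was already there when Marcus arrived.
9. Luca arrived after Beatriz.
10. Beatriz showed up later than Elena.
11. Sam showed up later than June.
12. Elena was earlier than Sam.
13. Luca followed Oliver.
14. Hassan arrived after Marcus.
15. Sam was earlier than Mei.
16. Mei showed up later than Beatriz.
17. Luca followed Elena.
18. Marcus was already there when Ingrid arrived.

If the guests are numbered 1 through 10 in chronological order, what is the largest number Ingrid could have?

Ingrid must come before Hassan — 1 guest forced after them.
Everything else can be placed before Ingrid in some valid order, so Ingrid can sit as late as position 10 − 1 = 9.

9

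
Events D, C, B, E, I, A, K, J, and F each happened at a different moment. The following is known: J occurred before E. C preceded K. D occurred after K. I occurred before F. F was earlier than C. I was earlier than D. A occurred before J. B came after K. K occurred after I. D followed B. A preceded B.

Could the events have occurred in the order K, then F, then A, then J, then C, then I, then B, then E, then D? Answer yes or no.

no

The constraints require I before K, but in the proposed sequence K appears ahead of I. That one violation is enough.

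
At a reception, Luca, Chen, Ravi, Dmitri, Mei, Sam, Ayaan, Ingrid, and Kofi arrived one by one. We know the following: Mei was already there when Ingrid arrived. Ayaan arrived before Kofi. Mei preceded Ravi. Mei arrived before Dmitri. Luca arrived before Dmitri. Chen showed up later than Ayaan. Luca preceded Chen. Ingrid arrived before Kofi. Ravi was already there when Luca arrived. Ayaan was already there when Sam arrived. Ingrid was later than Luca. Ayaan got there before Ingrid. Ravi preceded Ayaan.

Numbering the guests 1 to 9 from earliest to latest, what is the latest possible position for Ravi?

2

Ravi must come before Ayaan, Chen, Dmitri, Ingrid, Kofi, Luca, and Sam — 7 guests forced after them.
Everything else can be placed before Ravi in some valid order, so Ravi can sit as late as position 9 − 7 = 2.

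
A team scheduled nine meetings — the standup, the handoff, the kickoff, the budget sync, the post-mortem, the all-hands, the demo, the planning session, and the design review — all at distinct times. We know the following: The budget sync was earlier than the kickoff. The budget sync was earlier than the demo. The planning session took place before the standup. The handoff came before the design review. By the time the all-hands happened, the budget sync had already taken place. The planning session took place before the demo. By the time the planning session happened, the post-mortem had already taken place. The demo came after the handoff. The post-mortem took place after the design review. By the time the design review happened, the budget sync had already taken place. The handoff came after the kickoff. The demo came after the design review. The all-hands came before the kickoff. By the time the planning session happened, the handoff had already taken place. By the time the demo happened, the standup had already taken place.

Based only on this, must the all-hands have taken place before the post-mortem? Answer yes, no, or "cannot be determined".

Chain the constraints: the all-hands → the kickoff → the handoff → the design review → the post-mortem. Each link is directly stated, so the all-hands comes before the post-mortem.

yes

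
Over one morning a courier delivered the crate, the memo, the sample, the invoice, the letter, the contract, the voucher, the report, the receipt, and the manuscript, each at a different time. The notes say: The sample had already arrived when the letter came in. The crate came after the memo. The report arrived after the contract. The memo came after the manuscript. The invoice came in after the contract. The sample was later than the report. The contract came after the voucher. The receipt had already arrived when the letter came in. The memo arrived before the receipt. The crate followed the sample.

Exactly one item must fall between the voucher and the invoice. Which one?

the contract

Tracing the constraints gives the voucher → the contract → the invoice, so the contract sits after the voucher and before the invoice.
No other item is forced both after the voucher and before the invoice.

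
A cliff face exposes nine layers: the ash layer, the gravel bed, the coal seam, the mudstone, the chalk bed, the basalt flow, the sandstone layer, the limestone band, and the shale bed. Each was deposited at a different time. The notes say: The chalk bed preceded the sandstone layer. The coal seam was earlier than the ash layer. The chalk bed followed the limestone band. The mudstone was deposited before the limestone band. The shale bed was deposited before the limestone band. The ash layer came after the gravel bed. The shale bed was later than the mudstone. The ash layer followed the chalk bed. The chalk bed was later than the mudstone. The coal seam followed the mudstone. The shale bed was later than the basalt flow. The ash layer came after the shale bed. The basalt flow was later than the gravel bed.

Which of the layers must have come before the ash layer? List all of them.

the basalt flow, the chalk bed, the coal seam, the gravel bed, the limestone band, the mudstone, the shale bed

Directly stated before the ash layer: the chalk bed, the coal seam, the gravel bed, and the shale bed.
The basalt flow reaches the ash layer via the basalt flow → the shale bed → the ash layer.
The limestone band reaches the ash layer via the limestone band → the chalk bed → the ash layer.
The mudstone reaches the ash layer via the mudstone → the shale bed → the ash layer.
No chain forces the sandstone layer ahead of the ash layer.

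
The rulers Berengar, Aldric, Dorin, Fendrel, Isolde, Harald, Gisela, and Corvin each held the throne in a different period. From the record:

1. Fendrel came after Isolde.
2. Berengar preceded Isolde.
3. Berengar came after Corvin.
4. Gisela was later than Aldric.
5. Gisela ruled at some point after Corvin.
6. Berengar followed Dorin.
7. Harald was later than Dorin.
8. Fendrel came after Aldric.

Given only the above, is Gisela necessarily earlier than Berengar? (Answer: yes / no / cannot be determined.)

cannot be determined

No chain of stated constraints runs from Gisela to Berengar, and none runs from Berengar to Gisela either.
So the relative order of Gisela and Berengar is not fixed by the given facts.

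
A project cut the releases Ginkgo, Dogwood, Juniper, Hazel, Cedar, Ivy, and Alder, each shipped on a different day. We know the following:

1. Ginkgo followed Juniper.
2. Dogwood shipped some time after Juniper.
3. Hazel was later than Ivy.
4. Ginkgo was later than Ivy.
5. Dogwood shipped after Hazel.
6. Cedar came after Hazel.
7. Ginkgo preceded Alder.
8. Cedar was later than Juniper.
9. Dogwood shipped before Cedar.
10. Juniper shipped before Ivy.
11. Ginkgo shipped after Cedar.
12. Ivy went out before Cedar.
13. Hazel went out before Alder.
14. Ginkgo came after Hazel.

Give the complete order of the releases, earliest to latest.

The constraints fix every adjacent pair, so only one ordering works:
Juniper → Ivy → Hazel → Dogwood → Cedar → Ginkgo → Alder.

Juniper, Ivy, Hazel, Dogwood, Cedar, Ginkgo, Alder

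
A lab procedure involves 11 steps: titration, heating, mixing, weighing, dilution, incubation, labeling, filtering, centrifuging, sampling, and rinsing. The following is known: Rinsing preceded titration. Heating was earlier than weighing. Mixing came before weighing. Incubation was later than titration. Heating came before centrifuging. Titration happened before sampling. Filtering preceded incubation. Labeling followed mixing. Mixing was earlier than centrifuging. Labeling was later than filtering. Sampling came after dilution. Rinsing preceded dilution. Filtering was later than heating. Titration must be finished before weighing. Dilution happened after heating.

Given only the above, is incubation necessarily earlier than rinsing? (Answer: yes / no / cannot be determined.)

no

Tracing the constraints gives rinsing → titration → incubation, so rinsing must come before incubation.
That means incubation cannot be before rinsing.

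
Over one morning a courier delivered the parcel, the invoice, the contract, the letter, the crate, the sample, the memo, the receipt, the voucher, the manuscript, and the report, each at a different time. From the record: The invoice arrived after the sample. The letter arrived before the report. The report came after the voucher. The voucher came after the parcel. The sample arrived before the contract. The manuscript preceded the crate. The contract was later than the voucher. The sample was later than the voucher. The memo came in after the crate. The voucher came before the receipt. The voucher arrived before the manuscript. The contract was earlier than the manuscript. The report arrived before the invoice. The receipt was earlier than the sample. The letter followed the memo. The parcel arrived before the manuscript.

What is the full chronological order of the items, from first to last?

The constraints fix every adjacent pair, so only one ordering works:
the parcel → the voucher → the receipt → the sample → the contract → the manuscript → the crate → the memo → the letter → the report → the invoice.

the parcel, the voucher, the receipt, the sample, the contract, the manuscript, the crate, the memo, the letter, the report, the invoice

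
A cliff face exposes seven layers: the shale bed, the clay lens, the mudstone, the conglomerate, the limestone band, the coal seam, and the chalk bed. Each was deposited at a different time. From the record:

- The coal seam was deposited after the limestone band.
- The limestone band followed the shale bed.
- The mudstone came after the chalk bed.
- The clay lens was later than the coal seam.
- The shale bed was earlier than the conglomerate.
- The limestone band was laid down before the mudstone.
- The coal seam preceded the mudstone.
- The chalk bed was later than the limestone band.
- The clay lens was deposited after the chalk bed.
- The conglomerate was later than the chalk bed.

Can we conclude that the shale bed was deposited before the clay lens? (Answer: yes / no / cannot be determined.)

Chain the constraints: the shale bed → the limestone band → the chalk bed → the clay lens. Each link is directly stated, so the shale bed comes before the clay lens.

yes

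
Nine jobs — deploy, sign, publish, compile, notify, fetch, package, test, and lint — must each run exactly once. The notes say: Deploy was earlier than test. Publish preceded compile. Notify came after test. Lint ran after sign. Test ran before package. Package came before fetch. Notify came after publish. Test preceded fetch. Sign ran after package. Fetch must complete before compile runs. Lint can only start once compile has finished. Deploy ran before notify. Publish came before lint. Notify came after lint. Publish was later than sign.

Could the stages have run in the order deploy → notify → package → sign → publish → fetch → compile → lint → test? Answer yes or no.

no

The constraints require test before package, but in the proposed sequence package appears ahead of test. That one violation is enough.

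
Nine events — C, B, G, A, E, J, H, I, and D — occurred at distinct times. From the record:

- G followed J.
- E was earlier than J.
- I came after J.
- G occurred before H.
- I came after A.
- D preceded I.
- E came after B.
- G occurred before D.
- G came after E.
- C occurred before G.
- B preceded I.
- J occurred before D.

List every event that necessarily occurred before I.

A, B, C, D, E, G, J

Directly stated before I: A, B, D, and J.
C reaches I via C → G → D → I.
E reaches I via E → J → I.
G reaches I via G → D → I.
No chain forces H ahead of I.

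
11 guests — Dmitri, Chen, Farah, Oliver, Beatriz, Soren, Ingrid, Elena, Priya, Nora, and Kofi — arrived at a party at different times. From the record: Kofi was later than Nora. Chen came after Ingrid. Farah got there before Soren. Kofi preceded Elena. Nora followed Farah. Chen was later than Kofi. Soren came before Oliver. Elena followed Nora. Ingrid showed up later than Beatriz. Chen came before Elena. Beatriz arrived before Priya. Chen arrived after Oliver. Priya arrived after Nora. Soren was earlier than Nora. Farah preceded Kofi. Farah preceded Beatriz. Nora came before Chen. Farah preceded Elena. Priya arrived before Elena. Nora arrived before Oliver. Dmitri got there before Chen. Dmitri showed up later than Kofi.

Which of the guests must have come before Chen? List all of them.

Beatriz, Dmitri, Farah, Ingrid, Kofi, Nora, Oliver, Soren

Directly stated before Chen: Dmitri, Ingrid, Kofi, Nora, and Oliver.
Beatriz reaches Chen via Beatriz → Ingrid → Chen.
Farah reaches Chen via Farah → Nora → Chen.
Soren reaches Chen via Soren → Nora → Chen.
No chain forces Elena (or any of the others) ahead of Chen.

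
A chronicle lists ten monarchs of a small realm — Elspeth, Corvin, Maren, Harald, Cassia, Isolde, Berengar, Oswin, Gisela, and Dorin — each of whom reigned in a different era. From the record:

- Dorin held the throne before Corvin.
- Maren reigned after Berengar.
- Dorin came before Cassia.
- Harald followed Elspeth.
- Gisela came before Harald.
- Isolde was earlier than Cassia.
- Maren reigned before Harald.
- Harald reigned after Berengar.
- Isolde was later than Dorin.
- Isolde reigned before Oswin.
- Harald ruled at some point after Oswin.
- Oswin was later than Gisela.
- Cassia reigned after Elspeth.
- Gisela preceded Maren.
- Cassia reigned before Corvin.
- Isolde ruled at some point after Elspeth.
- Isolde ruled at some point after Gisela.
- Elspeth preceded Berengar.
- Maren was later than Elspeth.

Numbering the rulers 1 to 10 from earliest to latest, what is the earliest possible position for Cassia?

Dorin, Elspeth, Gisela, and Isolde must all come before Cassia — 4 forced predecessors.
Nothing else is forced ahead of Cassia, so their earliest slot is position 4 + 1 = 5.

5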